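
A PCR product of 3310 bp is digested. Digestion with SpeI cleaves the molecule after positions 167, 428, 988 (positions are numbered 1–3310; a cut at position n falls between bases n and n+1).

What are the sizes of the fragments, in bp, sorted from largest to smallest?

Linear molecule, 3 cuts → 4 fragments:
  167 − 0 = 167 bp
  428 − 167 = 261 bp
  988 − 428 = 560 bp
  3310 − 988 = 2322 bp
Sorted largest to smallest: 2322, 560, 261, 167 bp.

2322, 560, 261, 167 bp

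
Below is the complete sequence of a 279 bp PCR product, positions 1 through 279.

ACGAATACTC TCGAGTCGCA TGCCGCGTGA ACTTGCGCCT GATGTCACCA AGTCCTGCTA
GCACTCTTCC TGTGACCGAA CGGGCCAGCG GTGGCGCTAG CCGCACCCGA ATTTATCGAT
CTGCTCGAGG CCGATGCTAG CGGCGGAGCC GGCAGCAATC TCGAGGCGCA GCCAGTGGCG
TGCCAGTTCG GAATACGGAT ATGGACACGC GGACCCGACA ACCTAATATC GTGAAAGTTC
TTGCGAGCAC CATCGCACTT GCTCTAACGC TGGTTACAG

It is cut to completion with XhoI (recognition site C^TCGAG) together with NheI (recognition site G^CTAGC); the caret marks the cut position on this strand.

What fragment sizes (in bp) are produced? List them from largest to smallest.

119, 47, 39, 28, 24, 12, 10 bp

XhoI sites (CTCGAG) start at positions 10, 124, 160.
XhoI cuts after the first base of each site, so after positions 10, 124, 160.
NheI sites (GCTAGC) start at positions 57, 96, 136.
NheI cuts after the first base of each site, so after positions 57, 96, 136.
Combined cut positions: 10, 57, 96, 124, 136, 160.
Linear molecule, 6 cuts → 7 fragments:
  1–10 → 10 bp
  11–57 → 47 bp
  58–96 → 39 bp
  97–124 → 28 bp
  125–136 → 12 bp
  137–160 → 24 bp
  161–279 → 119 bp
Sorted largest to smallest: 119, 47, 39, 28, 24, 12, 10 bp.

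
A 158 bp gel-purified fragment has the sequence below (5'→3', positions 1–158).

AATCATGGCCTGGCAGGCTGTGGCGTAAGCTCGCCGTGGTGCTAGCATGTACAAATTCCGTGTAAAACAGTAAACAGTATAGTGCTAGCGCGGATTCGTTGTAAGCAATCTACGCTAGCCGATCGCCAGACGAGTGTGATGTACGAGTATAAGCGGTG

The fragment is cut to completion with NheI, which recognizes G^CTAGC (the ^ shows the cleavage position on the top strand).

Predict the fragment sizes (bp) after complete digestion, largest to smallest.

NheI sites (GCTAGC) start at positions 41, 84, 114.
NheI cuts after the first base of each site, so after positions 41, 84, 114.
Linear molecule, 3 cuts → 4 fragments:
  1–41 → 41 bp
  42–84 → 43 bp
  85–114 → 30 bp
  115–158 → 44 bp
Sorted largest to smallest: 44, 43, 41, 30 bp.

44, 43, 41, 30 bp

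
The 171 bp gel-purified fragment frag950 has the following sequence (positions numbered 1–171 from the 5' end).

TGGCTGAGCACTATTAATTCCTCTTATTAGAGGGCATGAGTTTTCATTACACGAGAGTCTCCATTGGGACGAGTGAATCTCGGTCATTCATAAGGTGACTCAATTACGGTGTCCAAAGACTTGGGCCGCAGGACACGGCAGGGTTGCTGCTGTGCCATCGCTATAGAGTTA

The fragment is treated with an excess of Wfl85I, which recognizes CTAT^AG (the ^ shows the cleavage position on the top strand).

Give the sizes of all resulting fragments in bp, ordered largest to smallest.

The Wfl85I site (CTATAG) starts at position 161.
Wfl85I cuts after base 4 of each site, so after position 164.
Linear molecule, 1 cut → 2 fragments:
  1–164 → 164 bp
  165–171 → 7 bp
Sorted largest to smallest: 164, 7 bp.

164, 7 bp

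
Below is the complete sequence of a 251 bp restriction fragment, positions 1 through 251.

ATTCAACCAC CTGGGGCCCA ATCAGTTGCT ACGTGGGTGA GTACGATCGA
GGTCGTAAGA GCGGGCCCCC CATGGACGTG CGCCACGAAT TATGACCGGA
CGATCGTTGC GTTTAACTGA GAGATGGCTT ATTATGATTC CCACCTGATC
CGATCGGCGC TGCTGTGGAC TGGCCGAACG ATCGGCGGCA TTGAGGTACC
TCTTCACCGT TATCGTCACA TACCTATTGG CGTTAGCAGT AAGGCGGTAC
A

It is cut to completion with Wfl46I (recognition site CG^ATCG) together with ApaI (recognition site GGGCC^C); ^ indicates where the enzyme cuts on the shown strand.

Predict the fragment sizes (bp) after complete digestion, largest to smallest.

71, 50, 35, 28, 27, 22, 18 bp

Wfl46I sites (CGATCG) start at positions 44, 101, 151, 179.
Wfl46I cuts after base 2 of each site, so after positions 45, 102, 152, 180.
ApaI sites (GGGCCC) start at positions 14, 63.
ApaI cuts after base 5 of each site (before the last base), so after positions 18, 67.
Combined cut positions: 18, 45, 67, 102, 152, 180.
Linear molecule, 6 cuts → 7 fragments:
  1–18 → 18 bp
  19–45 → 27 bp
  46–67 → 22 bp
  68–102 → 35 bp
  103–152 → 50 bp
  153–180 → 28 bp
  181–251 → 71 bp
Sorted largest to smallest: 71, 50, 35, 28, 27, 22, 18 bp.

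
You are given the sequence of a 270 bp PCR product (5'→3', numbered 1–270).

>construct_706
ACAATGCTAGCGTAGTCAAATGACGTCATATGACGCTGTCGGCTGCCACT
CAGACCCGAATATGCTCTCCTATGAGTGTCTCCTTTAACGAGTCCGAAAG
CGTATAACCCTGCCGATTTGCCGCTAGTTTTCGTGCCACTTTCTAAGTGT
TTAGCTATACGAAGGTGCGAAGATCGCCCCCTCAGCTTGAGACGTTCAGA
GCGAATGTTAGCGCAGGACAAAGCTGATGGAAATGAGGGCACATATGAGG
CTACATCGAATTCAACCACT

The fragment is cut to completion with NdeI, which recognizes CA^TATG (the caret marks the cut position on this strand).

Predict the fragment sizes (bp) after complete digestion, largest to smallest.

215, 28, 27 bp

NdeI sites (CATATG) start at positions 27, 242.
NdeI cuts after base 2 of each site, so after positions 28, 243.
Linear molecule, 2 cuts → 3 fragments:
  1–28 → 28 bp
  29–243 → 215 bp
  244–270 → 27 bp
Sorted largest to smallest: 215, 28, 27 bp.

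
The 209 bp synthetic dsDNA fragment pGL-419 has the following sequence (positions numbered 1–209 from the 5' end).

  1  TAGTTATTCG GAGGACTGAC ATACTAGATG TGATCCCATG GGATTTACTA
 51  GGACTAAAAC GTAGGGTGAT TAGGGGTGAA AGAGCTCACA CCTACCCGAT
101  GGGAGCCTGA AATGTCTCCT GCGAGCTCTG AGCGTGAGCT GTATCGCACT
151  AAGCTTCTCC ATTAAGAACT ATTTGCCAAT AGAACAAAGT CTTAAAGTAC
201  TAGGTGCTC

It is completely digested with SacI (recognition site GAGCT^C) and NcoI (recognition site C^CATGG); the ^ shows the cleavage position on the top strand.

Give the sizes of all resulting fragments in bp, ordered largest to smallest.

82, 50, 41, 36 bp

SacI sites (GAGCTC) start at positions 82, 123.
SacI cuts after base 5 of each site (before the last base), so after positions 86, 127.
The NcoI site (CCATGG) starts at position 36.
NcoI cuts after the first base of each site, so after position 36.
Combined cut positions: 36, 86, 127.
Linear molecule, 3 cuts → 4 fragments:
  1–36 → 36 bp
  37–86 → 50 bp
  87–127 → 41 bp
  128–209 → 82 bp
Sorted largest to smallest: 82, 50, 41, 36 bp.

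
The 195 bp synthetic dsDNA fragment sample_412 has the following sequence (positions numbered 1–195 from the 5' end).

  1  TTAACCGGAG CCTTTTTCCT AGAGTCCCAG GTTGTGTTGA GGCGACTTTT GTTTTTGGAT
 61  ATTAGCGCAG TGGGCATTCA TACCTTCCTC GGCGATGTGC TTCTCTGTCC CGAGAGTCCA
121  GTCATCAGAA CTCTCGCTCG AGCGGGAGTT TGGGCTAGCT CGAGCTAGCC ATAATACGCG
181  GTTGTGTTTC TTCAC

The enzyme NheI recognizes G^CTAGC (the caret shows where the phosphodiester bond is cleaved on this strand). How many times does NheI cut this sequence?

2

GCTAGC occurs starting at positions 154, 164.
NheI cuts at 2 sites.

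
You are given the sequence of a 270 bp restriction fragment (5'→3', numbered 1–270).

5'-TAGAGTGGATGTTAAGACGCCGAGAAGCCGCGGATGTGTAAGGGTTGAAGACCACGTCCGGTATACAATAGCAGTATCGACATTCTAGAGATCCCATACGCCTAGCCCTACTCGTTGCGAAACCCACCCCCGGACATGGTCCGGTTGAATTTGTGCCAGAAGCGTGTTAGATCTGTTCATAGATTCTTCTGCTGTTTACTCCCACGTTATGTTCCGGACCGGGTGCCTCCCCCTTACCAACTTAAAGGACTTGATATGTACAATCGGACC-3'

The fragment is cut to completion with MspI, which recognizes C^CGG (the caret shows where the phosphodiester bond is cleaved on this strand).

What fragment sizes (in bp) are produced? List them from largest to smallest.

MspI sites (CCGG) start at positions 58, 130, 141, 214, 219.
MspI cuts after the first base of each site, so after positions 58, 130, 141, 214, 219.
Linear molecule, 5 cuts → 6 fragments:
  1–58 → 58 bp
  59–130 → 72 bp
  131–141 → 11 bp
  142–214 → 73 bp
  215–219 → 5 bp
  220–270 → 51 bp
Sorted largest to smallest: 73, 72, 58, 51, 11, 5 bp.

73, 72, 58, 51, 11, 5 bp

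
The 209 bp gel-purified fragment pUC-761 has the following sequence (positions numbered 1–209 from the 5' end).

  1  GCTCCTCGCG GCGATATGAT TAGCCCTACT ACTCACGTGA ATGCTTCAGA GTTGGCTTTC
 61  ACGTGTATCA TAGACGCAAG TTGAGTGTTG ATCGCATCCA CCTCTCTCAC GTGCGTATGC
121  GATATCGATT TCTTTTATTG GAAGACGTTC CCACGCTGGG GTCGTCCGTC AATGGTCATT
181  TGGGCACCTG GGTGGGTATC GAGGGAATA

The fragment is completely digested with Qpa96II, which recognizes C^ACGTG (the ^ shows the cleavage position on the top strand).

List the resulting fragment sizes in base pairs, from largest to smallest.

Qpa96II sites (CACGTG) start at positions 34, 60, 108.
Qpa96II cuts after the first base of each site, so after positions 34, 60, 108.
Linear molecule, 3 cuts → 4 fragments:
  1–34 → 34 bp
  35–60 → 26 bp
  61–108 → 48 bp
  109–209 → 101 bp
Sorted largest to smallest: 101, 48, 34, 26 bp.

101, 48, 34, 26 bp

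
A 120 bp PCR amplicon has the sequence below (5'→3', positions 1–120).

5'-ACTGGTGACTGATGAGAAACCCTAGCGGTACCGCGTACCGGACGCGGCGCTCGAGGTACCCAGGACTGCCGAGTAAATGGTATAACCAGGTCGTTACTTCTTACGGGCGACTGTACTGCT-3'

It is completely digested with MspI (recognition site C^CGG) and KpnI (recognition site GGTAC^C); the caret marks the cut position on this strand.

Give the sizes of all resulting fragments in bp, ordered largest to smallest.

61, 31, 21, 7 bp

The MspI site (CCGG) starts at position 38.
MspI cuts after the first base of each site, so after position 38.
KpnI sites (GGTACC) start at positions 27, 55.
KpnI cuts after base 5 of each site (before the last base), so after positions 31, 59.
Combined cut positions: 31, 38, 59.
Linear molecule, 3 cuts → 4 fragments:
  1–31 → 31 bp
  32–38 → 7 bp
  39–59 → 21 bp
  60–120 → 61 bp
Sorted largest to smallest: 61, 31, 21, 7 bp.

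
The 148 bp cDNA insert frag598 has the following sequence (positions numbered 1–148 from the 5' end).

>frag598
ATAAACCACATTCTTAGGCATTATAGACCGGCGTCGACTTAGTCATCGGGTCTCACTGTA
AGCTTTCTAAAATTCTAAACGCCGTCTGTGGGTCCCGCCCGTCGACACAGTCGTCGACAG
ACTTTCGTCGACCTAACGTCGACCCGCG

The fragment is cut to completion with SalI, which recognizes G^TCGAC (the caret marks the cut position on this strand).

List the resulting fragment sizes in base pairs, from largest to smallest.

68, 33, 14, 12, 11, 10 bp

SalI sites (GTCGAC) start at positions 33, 101, 113, 127, 138.
SalI cuts after the first base of each site, so after positions 33, 101, 113, 127, 138.
Linear molecule, 5 cuts → 6 fragments:
  1–33 → 33 bp
  34–101 → 68 bp
  102–113 → 12 bp
  114–127 → 14 bp
  128–138 → 11 bp
  139–148 → 10 bp
Sorted largest to smallest: 68, 33, 14, 12, 11, 10 bp.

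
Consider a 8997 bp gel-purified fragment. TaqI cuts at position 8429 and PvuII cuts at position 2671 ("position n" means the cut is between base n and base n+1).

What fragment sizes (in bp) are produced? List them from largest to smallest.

Combined cut positions (sorted): 2671, 8429.
Linear molecule, 2 cuts → 3 fragments:
  2671 − 0 = 2671 bp
  8429 − 2671 = 5758 bp
  8997 − 8429 = 568 bp
Sorted largest to smallest: 5758, 2671, 568 bp.

5758, 2671, 568 bp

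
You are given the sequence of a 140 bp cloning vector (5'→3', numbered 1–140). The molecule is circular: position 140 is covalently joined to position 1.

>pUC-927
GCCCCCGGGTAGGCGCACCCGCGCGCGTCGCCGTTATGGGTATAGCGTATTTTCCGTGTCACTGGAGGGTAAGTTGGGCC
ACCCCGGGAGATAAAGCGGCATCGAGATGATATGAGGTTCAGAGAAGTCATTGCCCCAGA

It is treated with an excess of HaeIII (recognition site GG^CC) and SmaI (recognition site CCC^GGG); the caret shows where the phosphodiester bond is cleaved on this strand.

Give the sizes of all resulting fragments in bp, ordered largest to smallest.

The HaeIII site (GGCC) starts at position 77.
HaeIII cuts after base 2 of each site, so after position 78.
SmaI sites (CCCGGG) start at positions 4, 83.
SmaI cuts after base 3 of each site, so after positions 6, 85.
Combined cut positions: 6, 78, 85.
Circular molecule, 3 cuts → 3 fragments:
  7–78 → 72 bp
  79–85 → 7 bp
  86–140 then 1–6 → 55 + 6 = 61 bp
Sorted largest to smallest: 72, 61, 7 bp.

72, 61, 7 bp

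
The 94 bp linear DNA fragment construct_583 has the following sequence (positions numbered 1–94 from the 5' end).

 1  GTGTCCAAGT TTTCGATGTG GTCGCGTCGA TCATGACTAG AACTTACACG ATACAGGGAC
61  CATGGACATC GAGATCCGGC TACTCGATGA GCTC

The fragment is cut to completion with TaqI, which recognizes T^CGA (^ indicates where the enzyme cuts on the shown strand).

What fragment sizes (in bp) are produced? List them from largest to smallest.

42, 15, 14, 13, 10 bp

TaqI sites (TCGA) start at positions 13, 27, 69, 84.
TaqI cuts after the first base of each site, so after positions 13, 27, 69, 84.
Linear molecule, 4 cuts → 5 fragments:
  1–13 → 13 bp
  14–27 → 14 bp
  28–69 → 42 bp
  70–84 → 15 bp
  85–94 → 10 bp
Sorted largest to smallest: 42, 15, 14, 13, 10 bp.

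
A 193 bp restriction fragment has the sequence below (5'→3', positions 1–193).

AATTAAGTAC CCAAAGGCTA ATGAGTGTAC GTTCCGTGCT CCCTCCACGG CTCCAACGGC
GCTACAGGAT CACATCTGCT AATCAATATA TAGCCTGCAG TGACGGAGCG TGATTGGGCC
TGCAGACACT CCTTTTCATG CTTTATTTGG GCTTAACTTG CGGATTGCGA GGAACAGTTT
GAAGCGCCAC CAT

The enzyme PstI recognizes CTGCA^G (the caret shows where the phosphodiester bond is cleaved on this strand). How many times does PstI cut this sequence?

CTGCAG occurs starting at positions 95, 120.
PstI cuts at 2 sites.

2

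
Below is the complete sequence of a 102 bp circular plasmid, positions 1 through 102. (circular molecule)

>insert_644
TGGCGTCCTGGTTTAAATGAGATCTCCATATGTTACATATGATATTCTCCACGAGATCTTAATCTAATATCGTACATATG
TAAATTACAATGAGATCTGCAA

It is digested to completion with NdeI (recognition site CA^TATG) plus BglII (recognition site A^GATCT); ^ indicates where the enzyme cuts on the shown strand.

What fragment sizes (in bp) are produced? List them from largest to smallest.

29, 22, 17, 17, 9, 8 bp

NdeI sites (CATATG) start at positions 27, 36, 75.
NdeI cuts after base 2 of each site, so after positions 28, 37, 76.
BglII sites (AGATCT) start at positions 20, 54, 93.
BglII cuts after the first base of each site, so after positions 20, 54, 93.
Combined cut positions: 20, 28, 37, 54, 76, 93.
Circular molecule, 6 cuts → 6 fragments:
  21–28 → 8 bp
  29–37 → 9 bp
  38–54 → 17 bp
  55–76 → 22 bp
  77–93 → 17 bp
  94–102 then 1–20 → 9 + 20 = 29 bp
Sorted largest to smallest: 29, 22, 17, 17, 9, 8 bp.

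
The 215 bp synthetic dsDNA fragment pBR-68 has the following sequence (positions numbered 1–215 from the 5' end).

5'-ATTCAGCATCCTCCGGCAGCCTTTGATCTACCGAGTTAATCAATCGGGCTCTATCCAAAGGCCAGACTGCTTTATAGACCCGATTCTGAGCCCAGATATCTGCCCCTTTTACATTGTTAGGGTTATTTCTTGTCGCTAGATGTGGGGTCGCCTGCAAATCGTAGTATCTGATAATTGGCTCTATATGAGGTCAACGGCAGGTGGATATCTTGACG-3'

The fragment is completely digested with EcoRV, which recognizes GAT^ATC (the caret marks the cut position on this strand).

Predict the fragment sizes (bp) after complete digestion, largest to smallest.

EcoRV sites (GATATC) start at positions 95, 204.
EcoRV cuts after base 3 of each site, so after positions 97, 206.
Linear molecule, 2 cuts → 3 fragments:
  1–97 → 97 bp
  98–206 → 109 bp
  207–215 → 9 bp
Sorted largest to smallest: 109, 97, 9 bp.

109, 97, 9 bp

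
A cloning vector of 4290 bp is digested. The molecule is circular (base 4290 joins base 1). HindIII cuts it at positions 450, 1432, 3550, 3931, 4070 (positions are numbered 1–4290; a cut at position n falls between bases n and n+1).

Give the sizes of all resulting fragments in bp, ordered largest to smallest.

2118, 982, 670, 381, 139 bp

Circular molecule, 5 cuts → 5 fragments:
  1432 − 450 = 982 bp
  3550 − 1432 = 2118 bp
  3931 − 3550 = 381 bp
  4070 − 3931 = 139 bp
  wrap: 4290 − 4070 + 450 = 670 bp
Sorted largest to smallest: 2118, 982, 670, 381, 139 bp.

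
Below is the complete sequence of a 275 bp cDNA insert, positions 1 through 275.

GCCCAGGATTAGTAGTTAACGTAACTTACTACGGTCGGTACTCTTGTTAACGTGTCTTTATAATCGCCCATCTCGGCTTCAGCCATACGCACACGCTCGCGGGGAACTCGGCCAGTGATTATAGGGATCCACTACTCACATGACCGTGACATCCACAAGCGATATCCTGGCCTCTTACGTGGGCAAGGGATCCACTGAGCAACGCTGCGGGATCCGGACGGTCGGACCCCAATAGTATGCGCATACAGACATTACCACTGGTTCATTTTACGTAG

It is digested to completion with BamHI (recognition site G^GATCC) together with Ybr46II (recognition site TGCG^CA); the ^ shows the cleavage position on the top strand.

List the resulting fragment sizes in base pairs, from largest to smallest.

125, 63, 34, 31, 22 bp

BamHI sites (GGATCC) start at positions 125, 188, 210.
BamHI cuts after the first base of each site, so after positions 125, 188, 210.
The Ybr46II site (TGCGCA) starts at position 238.
Ybr46II cuts after base 4 of each site, so after position 241.
Combined cut positions: 125, 188, 210, 241.
Linear molecule, 4 cuts → 5 fragments:
  1–125 → 125 bp
  126–188 → 63 bp
  189–210 → 22 bp
  211–241 → 31 bp
  242–275 → 34 bp
Sorted largest to smallest: 125, 63, 34, 31, 22 bp.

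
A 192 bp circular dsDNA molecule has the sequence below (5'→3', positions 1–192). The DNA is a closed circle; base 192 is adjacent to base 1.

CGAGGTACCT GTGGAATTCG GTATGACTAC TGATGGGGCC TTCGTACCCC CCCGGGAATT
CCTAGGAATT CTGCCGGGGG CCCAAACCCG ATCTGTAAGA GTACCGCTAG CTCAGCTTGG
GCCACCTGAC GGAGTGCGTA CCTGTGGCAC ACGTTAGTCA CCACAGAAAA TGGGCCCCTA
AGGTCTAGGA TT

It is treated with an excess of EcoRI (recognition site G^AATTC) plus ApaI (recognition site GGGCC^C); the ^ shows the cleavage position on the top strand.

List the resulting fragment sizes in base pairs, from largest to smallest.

EcoRI sites (GAATTC) start at positions 14, 56, 66.
EcoRI cuts after the first base of each site, so after positions 14, 56, 66.
ApaI sites (GGGCCC) start at positions 78, 172.
ApaI cuts after base 5 of each site (before the last base), so after positions 82, 176.
Combined cut positions: 14, 56, 66, 82, 176.
Circular molecule, 5 cuts → 5 fragments:
  15–56 → 42 bp
  57–66 → 10 bp
  67–82 → 16 bp
  83–176 → 94 bp
  177–192 then 1–14 → 16 + 14 = 30 bp
Sorted largest to smallest: 94, 42, 30, 16, 10 bp.

94, 42, 30, 16, 10 bp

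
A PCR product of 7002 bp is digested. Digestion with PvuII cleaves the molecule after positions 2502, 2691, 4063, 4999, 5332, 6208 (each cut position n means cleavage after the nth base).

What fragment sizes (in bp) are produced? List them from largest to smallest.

2502, 1372, 936, 876, 794, 333, 189 bp

Linear molecule, 6 cuts → 7 fragments:
  2502 − 0 = 2502 bp
  2691 − 2502 = 189 bp
  4063 − 2691 = 1372 bp
  4999 − 4063 = 936 bp
  5332 − 4999 = 333 bp
  6208 − 5332 = 876 bp
  7002 − 6208 = 794 bp
Sorted largest to smallest: 2502, 1372, 936, 876, 794, 333, 189 bp.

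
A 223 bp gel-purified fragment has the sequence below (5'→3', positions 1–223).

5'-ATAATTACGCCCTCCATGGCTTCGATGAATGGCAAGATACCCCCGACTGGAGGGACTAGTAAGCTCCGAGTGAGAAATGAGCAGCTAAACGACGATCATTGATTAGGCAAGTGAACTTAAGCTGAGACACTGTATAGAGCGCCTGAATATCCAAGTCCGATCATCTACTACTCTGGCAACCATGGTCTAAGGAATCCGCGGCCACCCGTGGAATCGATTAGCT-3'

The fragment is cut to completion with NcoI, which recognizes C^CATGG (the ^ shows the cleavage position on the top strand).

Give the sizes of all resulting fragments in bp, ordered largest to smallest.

166, 43, 14 bp

NcoI sites (CCATGG) start at positions 14, 180.
NcoI cuts after the first base of each site, so after positions 14, 180.
Linear molecule, 2 cuts → 3 fragments:
  1–14 → 14 bp
  15–180 → 166 bp
  181–223 → 43 bp
Sorted largest to smallest: 166, 43, 14 bp.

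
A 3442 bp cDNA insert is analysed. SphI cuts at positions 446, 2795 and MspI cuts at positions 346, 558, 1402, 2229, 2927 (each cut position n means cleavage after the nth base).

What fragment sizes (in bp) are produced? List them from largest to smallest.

844, 827, 566, 515, 346, 132, 112, 100 bp

Combined cut positions (sorted): 346, 446, 558, 1402, 2229, 2795, 2927.
Linear molecule, 7 cuts → 8 fragments:
  346 − 0 = 346 bp
  446 − 346 = 100 bp
  558 − 446 = 112 bp
  1402 − 558 = 844 bp
  2229 − 1402 = 827 bp
  2795 − 2229 = 566 bp
  2927 − 2795 = 132 bp
  3442 − 2927 = 515 bp
Sorted largest to smallest: 844, 827, 566, 515, 346, 132, 112, 100 bp.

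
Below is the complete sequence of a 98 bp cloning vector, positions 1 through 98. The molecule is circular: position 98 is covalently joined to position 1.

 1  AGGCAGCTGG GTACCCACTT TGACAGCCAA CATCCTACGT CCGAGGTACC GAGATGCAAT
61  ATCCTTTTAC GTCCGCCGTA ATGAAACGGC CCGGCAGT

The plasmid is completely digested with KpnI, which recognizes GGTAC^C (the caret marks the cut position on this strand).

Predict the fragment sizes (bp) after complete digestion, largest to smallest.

63, 35 bp

KpnI sites (GGTACC) start at positions 10, 45.
KpnI cuts after base 5 of each site (before the last base), so after positions 14, 49.
Circular molecule, 2 cuts → 2 fragments:
  15–49 → 35 bp
  50–98 then 1–14 → 49 + 14 = 63 bp
Sorted largest to smallest: 63, 35 bp.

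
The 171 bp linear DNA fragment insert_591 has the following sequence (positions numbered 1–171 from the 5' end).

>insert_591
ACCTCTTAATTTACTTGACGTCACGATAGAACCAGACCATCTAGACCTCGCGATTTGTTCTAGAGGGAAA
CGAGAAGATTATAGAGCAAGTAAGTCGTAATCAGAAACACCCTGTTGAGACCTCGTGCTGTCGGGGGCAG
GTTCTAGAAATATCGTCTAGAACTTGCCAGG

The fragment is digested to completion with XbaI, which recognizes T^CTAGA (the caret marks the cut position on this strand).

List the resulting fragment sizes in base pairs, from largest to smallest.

84, 40, 19, 15, 13 bp

XbaI sites (TCTAGA) start at positions 40, 59, 143, 156.
XbaI cuts after the first base of each site, so after positions 40, 59, 143, 156.
Linear molecule, 4 cuts → 5 fragments:
  1–40 → 40 bp
  41–59 → 19 bp
  60–143 → 84 bp
  144–156 → 13 bp
  157–171 → 15 bp
Sorted largest to smallest: 84, 40, 19, 15, 13 bp.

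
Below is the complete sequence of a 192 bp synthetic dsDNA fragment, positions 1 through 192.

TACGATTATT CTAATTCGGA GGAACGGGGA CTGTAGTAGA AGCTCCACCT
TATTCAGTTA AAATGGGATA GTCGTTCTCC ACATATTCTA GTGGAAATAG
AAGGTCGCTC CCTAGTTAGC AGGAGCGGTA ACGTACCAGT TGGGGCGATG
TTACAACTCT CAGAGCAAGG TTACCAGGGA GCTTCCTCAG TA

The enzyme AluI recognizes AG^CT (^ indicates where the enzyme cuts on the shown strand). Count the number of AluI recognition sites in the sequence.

2

AGCT occurs starting at positions 41, 180.
AluI cuts at 2 sites.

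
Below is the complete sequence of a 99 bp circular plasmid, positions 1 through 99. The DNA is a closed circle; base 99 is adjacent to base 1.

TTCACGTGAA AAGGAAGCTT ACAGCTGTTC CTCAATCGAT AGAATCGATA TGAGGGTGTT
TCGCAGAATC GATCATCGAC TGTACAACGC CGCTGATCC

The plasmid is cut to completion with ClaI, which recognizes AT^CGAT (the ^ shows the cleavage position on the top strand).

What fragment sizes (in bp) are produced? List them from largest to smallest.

66, 24, 9 bp

ClaI sites (ATCGAT) start at positions 35, 44, 68.
ClaI cuts after base 2 of each site, so after positions 36, 45, 69.
Circular molecule, 3 cuts → 3 fragments:
  37–45 → 9 bp
  46–69 → 24 bp
  70–99 then 1–36 → 30 + 36 = 66 bp
Sorted largest to smallest: 66, 24, 9 bp.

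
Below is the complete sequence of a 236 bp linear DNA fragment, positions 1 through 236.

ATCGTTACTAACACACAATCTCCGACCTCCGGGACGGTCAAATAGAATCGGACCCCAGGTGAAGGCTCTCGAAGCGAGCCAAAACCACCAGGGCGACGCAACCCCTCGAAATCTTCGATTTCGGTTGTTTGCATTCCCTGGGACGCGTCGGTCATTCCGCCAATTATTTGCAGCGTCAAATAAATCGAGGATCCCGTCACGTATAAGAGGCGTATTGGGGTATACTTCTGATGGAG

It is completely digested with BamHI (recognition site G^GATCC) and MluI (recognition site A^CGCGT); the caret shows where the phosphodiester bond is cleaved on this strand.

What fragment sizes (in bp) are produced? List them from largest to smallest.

143, 47, 46 bp

The BamHI site (GGATCC) starts at position 189.
BamHI cuts after the first base of each site, so after position 189.
The MluI site (ACGCGT) starts at position 143.
MluI cuts after the first base of each site, so after position 143.
Combined cut positions: 143, 189.
Linear molecule, 2 cuts → 3 fragments:
  1–143 → 143 bp
  144–189 → 46 bp
  190–236 → 47 bp
Sorted largest to smallest: 143, 47, 46 bp.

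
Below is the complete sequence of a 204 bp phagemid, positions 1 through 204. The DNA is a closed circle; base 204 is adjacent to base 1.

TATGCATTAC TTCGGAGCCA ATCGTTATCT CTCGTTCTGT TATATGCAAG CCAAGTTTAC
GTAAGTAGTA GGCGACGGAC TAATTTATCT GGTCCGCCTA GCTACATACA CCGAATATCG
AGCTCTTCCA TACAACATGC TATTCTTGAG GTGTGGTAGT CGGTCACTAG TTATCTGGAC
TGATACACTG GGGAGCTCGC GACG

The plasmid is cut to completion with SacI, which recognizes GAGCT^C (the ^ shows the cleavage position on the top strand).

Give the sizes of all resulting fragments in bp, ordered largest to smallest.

SacI sites (GAGCTC) start at positions 120, 193.
SacI cuts after base 5 of each site (before the last base), so after positions 124, 197.
Circular molecule, 2 cuts → 2 fragments:
  125–197 → 73 bp
  198–204 then 1–124 → 7 + 124 = 131 bp
Sorted largest to smallest: 131, 73 bp.

131, 73 bp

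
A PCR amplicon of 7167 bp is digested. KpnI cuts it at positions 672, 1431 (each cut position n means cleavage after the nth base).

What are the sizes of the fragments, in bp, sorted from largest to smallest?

Linear molecule, 2 cuts → 3 fragments:
  672 − 0 = 672 bp
  1431 − 672 = 759 bp
  7167 − 1431 = 5736 bp
Sorted largest to smallest: 5736, 759, 672 bp.

5736, 759, 672 bp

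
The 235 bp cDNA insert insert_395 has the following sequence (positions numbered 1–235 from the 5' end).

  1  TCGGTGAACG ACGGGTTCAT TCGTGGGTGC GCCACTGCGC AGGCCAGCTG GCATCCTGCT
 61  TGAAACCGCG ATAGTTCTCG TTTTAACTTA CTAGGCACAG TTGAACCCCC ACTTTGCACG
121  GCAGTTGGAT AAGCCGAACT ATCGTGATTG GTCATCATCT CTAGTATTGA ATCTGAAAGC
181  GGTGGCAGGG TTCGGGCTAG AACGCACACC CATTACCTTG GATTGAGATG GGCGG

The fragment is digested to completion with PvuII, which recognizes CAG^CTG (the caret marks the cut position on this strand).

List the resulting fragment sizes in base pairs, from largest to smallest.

188, 47 bp

The PvuII site (CAGCTG) starts at position 45.
PvuII cuts after base 3 of each site, so after position 47.
Linear molecule, 1 cut → 2 fragments:
  1–47 → 47 bp
  48–235 → 188 bp
Sorted largest to smallest: 188, 47 bp.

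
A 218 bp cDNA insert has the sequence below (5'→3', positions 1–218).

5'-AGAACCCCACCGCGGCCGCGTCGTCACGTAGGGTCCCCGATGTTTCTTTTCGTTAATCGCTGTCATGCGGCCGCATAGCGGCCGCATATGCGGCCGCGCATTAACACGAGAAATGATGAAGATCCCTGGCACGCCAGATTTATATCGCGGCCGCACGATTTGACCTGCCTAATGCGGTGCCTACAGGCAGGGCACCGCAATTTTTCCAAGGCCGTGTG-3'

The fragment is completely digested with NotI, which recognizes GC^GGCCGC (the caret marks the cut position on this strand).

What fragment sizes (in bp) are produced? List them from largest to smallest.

70, 57, 55, 13, 12, 11 bp

NotI sites (GCGGCCGC) start at positions 12, 67, 78, 90, 147.
NotI cuts after base 2 of each site, so after positions 13, 68, 79, 91, 148.
Linear molecule, 5 cuts → 6 fragments:
  1–13 → 13 bp
  14–68 → 55 bp
  69–79 → 11 bp
  80–91 → 12 bp
  92–148 → 57 bp
  149–218 → 70 bp
Sorted largest to smallest: 70, 57, 55, 13, 12, 11 bp.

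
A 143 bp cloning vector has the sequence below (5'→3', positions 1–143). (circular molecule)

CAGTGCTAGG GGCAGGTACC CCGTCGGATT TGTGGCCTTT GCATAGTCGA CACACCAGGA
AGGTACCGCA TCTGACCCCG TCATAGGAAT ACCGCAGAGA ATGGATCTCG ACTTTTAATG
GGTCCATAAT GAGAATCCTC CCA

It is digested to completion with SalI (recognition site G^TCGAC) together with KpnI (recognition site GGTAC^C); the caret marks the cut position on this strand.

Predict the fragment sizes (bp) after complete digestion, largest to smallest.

96, 27, 20 bp

The SalI site (GTCGAC) starts at position 46.
SalI cuts after the first base of each site, so after position 46.
KpnI sites (GGTACC) start at positions 15, 62.
KpnI cuts after base 5 of each site (before the last base), so after positions 19, 66.
Combined cut positions: 19, 46, 66.
Circular molecule, 3 cuts → 3 fragments:
  20–46 → 27 bp
  47–66 → 20 bp
  67–143 then 1–19 → 77 + 19 = 96 bp
Sorted largest to smallest: 96, 27, 20 bp.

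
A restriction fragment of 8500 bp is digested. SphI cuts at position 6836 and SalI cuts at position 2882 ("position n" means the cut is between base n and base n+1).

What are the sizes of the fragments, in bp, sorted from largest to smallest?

Combined cut positions (sorted): 2882, 6836.
Linear molecule, 2 cuts → 3 fragments:
  2882 − 0 = 2882 bp
  6836 − 2882 = 3954 bp
  8500 − 6836 = 1664 bp
Sorted largest to smallest: 3954, 2882, 1664 bp.

3954, 2882, 1664 bp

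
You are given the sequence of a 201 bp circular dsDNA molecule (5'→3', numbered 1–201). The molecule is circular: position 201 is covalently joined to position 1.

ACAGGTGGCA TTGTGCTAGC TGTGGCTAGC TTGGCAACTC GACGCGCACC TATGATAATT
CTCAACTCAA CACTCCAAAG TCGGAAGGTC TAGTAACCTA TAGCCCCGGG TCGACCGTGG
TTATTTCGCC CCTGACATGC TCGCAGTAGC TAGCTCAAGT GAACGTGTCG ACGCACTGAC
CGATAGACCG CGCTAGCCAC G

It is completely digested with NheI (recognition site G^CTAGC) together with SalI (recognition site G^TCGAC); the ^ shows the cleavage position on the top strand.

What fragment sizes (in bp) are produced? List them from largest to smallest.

85, 39, 25, 24, 18, 10 bp

NheI sites (GCTAGC) start at positions 15, 25, 149, 192.
NheI cuts after the first base of each site, so after positions 15, 25, 149, 192.
SalI sites (GTCGAC) start at positions 110, 167.
SalI cuts after the first base of each site, so after positions 110, 167.
Combined cut positions: 15, 25, 110, 149, 167, 192.
Circular molecule, 6 cuts → 6 fragments:
  16–25 → 10 bp
  26–110 → 85 bp
  111–149 → 39 bp
  150–167 → 18 bp
  168–192 → 25 bp
  193–201 then 1–15 → 9 + 15 = 24 bp
Sorted largest to smallest: 85, 39, 25, 24, 18, 10 bp.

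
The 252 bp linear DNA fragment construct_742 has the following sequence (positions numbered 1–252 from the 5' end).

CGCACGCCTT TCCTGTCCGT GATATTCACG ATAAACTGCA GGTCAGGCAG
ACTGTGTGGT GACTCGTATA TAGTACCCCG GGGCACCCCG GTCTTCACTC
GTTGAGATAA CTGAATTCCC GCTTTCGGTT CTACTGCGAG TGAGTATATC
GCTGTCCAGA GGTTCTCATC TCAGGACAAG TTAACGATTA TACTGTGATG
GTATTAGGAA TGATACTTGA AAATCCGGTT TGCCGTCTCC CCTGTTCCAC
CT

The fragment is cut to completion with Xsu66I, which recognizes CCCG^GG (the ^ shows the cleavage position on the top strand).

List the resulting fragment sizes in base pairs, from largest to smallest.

172, 80 bp

The Xsu66I site (CCCGGG) starts at position 77.
Xsu66I cuts after base 4 of each site, so after position 80.
Linear molecule, 1 cut → 2 fragments:
  1–80 → 80 bp
  81–252 → 172 bp
Sorted largest to smallest: 172, 80 bp.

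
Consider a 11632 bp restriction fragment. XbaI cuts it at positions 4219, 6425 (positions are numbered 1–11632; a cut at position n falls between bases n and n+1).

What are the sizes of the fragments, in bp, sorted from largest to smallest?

Linear molecule, 2 cuts → 3 fragments:
  4219 − 0 = 4219 bp
  6425 − 4219 = 2206 bp
  11632 − 6425 = 5207 bp
Sorted largest to smallest: 5207, 4219, 2206 bp.

5207, 4219, 2206 bp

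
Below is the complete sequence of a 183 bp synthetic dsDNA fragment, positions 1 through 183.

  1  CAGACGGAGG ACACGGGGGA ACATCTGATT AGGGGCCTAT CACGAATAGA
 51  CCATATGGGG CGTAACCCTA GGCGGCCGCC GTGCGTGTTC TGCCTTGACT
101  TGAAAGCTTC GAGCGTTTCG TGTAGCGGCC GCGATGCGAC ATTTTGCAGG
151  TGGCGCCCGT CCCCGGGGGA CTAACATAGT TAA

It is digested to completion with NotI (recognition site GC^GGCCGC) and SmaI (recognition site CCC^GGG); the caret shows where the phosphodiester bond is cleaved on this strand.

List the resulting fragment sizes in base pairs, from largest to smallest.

73, 53, 38, 19 bp

NotI sites (GCGGCCGC) start at positions 72, 125.
NotI cuts after base 2 of each site, so after positions 73, 126.
The SmaI site (CCCGGG) starts at position 162.
SmaI cuts after base 3 of each site, so after position 164.
Combined cut positions: 73, 126, 164.
Linear molecule, 3 cuts → 4 fragments:
  1–73 → 73 bp
  74–126 → 53 bp
  127–164 → 38 bp
  165–183 → 19 bp
Sorted largest to smallest: 73, 53, 38, 19 bp.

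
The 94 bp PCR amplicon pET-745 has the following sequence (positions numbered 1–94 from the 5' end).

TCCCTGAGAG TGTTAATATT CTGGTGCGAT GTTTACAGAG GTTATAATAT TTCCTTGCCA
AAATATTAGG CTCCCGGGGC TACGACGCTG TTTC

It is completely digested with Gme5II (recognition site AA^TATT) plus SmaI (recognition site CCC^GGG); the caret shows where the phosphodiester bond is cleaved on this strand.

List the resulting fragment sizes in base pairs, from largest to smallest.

31, 19, 16, 16, 12 bp

Gme5II sites (AATATT) start at positions 15, 46, 62.
Gme5II cuts after base 2 of each site, so after positions 16, 47, 63.
The SmaI site (CCCGGG) starts at position 73.
SmaI cuts after base 3 of each site, so after position 75.
Combined cut positions: 16, 47, 63, 75.
Linear molecule, 4 cuts → 5 fragments:
  1–16 → 16 bp
  17–47 → 31 bp
  48–63 → 16 bp
  64–75 → 12 bp
  76–94 → 19 bp
Sorted largest to smallest: 31, 19, 16, 16, 12 bp.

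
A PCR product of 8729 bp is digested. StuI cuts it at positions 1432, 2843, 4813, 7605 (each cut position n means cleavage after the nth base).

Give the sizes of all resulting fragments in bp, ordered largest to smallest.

2792, 1970, 1432, 1411, 1124 bp

Linear molecule, 4 cuts → 5 fragments:
  1432 − 0 = 1432 bp
  2843 − 1432 = 1411 bp
  4813 − 2843 = 1970 bp
  7605 − 4813 = 2792 bp
  8729 − 7605 = 1124 bp
Sorted largest to smallest: 2792, 1970, 1432, 1411, 1124 bp.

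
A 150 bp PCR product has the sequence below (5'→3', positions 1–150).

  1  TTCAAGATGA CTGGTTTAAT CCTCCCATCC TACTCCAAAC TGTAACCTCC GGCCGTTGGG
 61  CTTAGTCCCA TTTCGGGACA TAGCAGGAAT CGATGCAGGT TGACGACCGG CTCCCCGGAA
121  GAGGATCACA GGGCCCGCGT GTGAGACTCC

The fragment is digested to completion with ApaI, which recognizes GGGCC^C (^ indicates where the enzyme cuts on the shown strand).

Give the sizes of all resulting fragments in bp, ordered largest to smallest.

The ApaI site (GGGCCC) starts at position 131.
ApaI cuts after base 5 of each site (before the last base), so after position 135.
Linear molecule, 1 cut → 2 fragments:
  1–135 → 135 bp
  136–150 → 15 bp
Sorted largest to smallest: 135, 15 bp.

135, 15 bp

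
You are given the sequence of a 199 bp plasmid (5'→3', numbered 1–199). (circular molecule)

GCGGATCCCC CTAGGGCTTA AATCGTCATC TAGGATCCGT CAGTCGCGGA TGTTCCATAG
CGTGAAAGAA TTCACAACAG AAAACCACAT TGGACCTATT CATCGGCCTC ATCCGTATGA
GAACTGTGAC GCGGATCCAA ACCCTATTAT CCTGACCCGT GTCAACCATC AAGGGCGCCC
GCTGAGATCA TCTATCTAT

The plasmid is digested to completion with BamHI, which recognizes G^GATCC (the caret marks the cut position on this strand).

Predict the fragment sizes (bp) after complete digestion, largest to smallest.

BamHI sites (GGATCC) start at positions 3, 33, 133.
BamHI cuts after the first base of each site, so after positions 3, 33, 133.
Circular molecule, 3 cuts → 3 fragments:
  4–33 → 30 bp
  34–133 → 100 bp
  134–199 then 1–3 → 66 + 3 = 69 bp
Sorted largest to smallest: 100, 69, 30 bp.

100, 69, 30 bp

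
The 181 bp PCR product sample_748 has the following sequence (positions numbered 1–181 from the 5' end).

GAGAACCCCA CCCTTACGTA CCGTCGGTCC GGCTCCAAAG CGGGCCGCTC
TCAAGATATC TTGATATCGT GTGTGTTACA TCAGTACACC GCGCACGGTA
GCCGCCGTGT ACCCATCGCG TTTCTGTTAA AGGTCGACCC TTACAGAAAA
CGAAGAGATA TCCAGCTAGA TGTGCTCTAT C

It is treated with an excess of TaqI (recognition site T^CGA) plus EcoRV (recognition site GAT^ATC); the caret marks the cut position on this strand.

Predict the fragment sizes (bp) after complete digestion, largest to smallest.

The TaqI site (TCGA) starts at position 134.
TaqI cuts after the first base of each site, so after position 134.
EcoRV sites (GATATC) start at positions 55, 63, 157.
EcoRV cuts after base 3 of each site, so after positions 57, 65, 159.
Combined cut positions: 57, 65, 134, 159.
Linear molecule, 4 cuts → 5 fragments:
  1–57 → 57 bp
  58–65 → 8 bp
  66–134 → 69 bp
  135–159 → 25 bp
  160–181 → 22 bp
Sorted largest to smallest: 69, 57, 25, 22, 8 bp.

69, 57, 25, 22, 8 bp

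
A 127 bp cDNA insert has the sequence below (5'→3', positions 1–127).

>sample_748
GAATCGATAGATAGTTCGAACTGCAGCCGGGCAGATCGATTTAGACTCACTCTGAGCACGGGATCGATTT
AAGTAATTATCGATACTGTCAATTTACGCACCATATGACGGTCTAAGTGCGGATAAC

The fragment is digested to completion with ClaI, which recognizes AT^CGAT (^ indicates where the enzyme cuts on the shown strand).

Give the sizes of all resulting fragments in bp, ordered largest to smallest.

47, 32, 28, 16, 4 bp

ClaI sites (ATCGAT) start at positions 3, 35, 63, 79.
ClaI cuts after base 2 of each site, so after positions 4, 36, 64, 80.
Linear molecule, 4 cuts → 5 fragments:
  1–4 → 4 bp
  5–36 → 32 bp
  37–64 → 28 bp
  65–80 → 16 bp
  81–127 → 47 bp
Sorted largest to smallest: 47, 32, 28, 16, 4 bp.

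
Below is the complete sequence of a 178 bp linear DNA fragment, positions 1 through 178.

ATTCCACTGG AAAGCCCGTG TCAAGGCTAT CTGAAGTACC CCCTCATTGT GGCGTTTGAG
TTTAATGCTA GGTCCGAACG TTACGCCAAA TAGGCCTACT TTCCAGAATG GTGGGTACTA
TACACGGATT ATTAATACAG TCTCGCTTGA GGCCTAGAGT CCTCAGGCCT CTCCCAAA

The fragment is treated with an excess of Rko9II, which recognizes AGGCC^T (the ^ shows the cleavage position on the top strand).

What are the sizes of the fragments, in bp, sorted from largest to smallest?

Rko9II sites (AGGCCT) start at positions 92, 150, 165.
Rko9II cuts after base 5 of each site (before the last base), so after positions 96, 154, 169.
Linear molecule, 3 cuts → 4 fragments:
  1–96 → 96 bp
  97–154 → 58 bp
  155–169 → 15 bp
  170–178 → 9 bp
Sorted largest to smallest: 96, 58, 15, 9 bp.

96, 58, 15, 9 bp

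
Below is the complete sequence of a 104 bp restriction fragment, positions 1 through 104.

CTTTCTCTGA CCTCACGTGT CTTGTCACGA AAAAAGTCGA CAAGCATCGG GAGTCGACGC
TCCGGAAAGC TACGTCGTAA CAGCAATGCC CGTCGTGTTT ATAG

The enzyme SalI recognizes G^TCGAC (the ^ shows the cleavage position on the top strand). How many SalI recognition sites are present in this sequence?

2

GTCGAC occurs starting at positions 36, 53.
SalI cuts at 2 sites.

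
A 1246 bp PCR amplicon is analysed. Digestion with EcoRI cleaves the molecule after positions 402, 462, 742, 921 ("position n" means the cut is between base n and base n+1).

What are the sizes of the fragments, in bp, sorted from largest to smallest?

402, 325, 280, 179, 60 bp

Linear molecule, 4 cuts → 5 fragments:
  402 − 0 = 402 bp
  462 − 402 = 60 bp
  742 − 462 = 280 bp
  921 − 742 = 179 bp
  1246 − 921 = 325 bp
Sorted largest to smallest: 402, 325, 280, 179, 60 bp.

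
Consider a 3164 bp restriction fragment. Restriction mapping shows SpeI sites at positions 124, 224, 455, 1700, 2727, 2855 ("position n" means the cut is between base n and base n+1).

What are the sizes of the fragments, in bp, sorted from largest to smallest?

1245, 1027, 309, 231, 128, 124, 100 bp

Linear molecule, 6 cuts → 7 fragments:
  124 − 0 = 124 bp
  224 − 124 = 100 bp
  455 − 224 = 231 bp
  1700 − 455 = 1245 bp
  2727 − 1700 = 1027 bp
  2855 − 2727 = 128 bp
  3164 − 2855 = 309 bp
Sorted largest to smallest: 1245, 1027, 309, 231, 128, 124, 100 bp.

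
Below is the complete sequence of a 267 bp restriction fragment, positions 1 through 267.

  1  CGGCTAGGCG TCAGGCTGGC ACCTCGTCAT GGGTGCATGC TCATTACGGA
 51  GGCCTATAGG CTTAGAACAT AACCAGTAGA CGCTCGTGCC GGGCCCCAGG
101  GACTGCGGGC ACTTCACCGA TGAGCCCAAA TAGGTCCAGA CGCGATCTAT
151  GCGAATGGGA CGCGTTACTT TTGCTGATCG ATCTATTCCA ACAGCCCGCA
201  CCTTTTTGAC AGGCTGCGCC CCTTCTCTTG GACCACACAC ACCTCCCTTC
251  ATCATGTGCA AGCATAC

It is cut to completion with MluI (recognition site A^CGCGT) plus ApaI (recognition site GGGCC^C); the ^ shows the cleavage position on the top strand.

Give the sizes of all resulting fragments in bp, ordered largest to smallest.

The MluI site (ACGCGT) starts at position 160.
MluI cuts after the first base of each site, so after position 160.
The ApaI site (GGGCCC) starts at position 91.
ApaI cuts after base 5 of each site (before the last base), so after position 95.
Combined cut positions: 95, 160.
Linear molecule, 2 cuts → 3 fragments:
  1–95 → 95 bp
  96–160 → 65 bp
  161–267 → 107 bp
Sorted largest to smallest: 107, 95, 65 bp.

107, 95, 65 bp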